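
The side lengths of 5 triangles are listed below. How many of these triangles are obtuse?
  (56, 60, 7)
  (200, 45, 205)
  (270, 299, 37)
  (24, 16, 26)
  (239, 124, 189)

3

(56,60,7): 7²+56² = 3185 < 3600 = 60² → obtuse
(200,45,205): 45²+200² = 42025 = 205² → right
(270,299,37): 37²+270² = 74269 < 89401 = 299² → obtuse
(24,16,26): 16²+24² = 832 > 676 = 26² → acute
(239,124,189): 124²+189² = 51097 < 57121 = 239² → obtuse
3 of the 5 are obtuse.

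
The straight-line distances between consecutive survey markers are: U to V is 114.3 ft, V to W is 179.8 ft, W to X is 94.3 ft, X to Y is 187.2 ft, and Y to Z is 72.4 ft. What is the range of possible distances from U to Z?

0 ≤ UZ ≤ 648.0 ft

The maximum is all hops collinear in one direction: 114.3 + 179.8 + 94.3 + 187.2 + 72.4 = 648.0.
The longest hop is 187.2; the others sum to 460.8. Since 187.2 ≤ 460.8, the path can fold back on itself completely, so the minimum distance is 0.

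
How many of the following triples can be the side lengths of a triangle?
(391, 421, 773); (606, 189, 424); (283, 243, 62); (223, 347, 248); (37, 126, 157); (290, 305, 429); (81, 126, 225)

(391,421,773): 391+421 > 773 → valid
(189,424,606): 189+424 > 606 → valid
(62,243,283): 62+243 > 283 → valid
(223,248,347): 223+248 > 347 → valid
(37,126,157): 37+126 > 157 → valid
(290,305,429): 290+305 > 429 → valid
(81,126,225): 81+126 ≤ 225 → not valid
6 of the 7 triples form a triangle.

6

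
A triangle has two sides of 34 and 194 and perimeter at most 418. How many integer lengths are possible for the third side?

30

Triangle inequality: 160 < x < 228. Perimeter ≤ 418 gives x ≤ 418 − 34 − 194 = 190.
So 160 < x ≤ 190; integers 161 through 190: 30 values.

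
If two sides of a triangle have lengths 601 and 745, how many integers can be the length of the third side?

The third side lies in the open interval (144, 1346).
Integers from 145 to 1345 inclusive: 1345 − 145 + 1 = 1201.

1201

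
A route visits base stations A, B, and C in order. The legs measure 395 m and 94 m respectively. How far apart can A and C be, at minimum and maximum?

301 ≤ AC ≤ 489 m

By the triangle inequality, |395 − 94| ≤ AC ≤ 395 + 94.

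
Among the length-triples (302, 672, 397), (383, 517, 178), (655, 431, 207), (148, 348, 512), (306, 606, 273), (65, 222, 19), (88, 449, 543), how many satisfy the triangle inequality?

(302,397,672): 302+397 > 672 → valid
(178,383,517): 178+383 > 517 → valid
(207,431,655): 207+431 ≤ 655 → not valid
(148,348,512): 148+348 ≤ 512 → not valid
(273,306,606): 273+306 ≤ 606 → not valid
(19,65,222): 19+65 ≤ 222 → not valid
(88,449,543): 88+449 ≤ 543 → not valid
2 of the 7 triples form a triangle.

2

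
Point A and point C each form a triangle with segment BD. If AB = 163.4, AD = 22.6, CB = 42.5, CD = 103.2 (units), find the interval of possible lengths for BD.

140.8 < BD < 145.7

From triangle ABD: |163.4 − 22.6| < BD < 163.4 + 22.6, i.e. 140.8 < BD < 186.0.
From triangle CBD: 60.7 < BD < 145.7.
Both must hold, so BD lies in the intersection.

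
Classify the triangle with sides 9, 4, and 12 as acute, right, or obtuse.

Compare the square of the longest side to the sum of squares of the other two: 4² + 9² = 97 < 144 = 12².

obtuse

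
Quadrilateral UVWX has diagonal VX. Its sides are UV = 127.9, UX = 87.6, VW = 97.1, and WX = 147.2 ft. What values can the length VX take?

From triangle UVX: |127.9 − 87.6| < VX < 127.9 + 87.6, i.e. 40.3 < VX < 215.5.
From triangle WVX: 50.1 < VX < 244.3.
Both must hold, so VX lies in the intersection.

50.1 < VX < 215.5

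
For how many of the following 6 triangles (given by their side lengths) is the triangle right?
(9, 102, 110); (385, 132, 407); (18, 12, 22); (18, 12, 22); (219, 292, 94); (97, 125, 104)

1

(9,102,110): 9²+102² = 10485 < 12100 = 110² → obtuse
(385,132,407): 132²+385² = 165649 = 407² → right
(18,12,22): 12²+18² = 468 < 484 = 22² → obtuse
(18,12,22): 12²+18² = 468 < 484 = 22² → obtuse
(219,292,94): 94²+219² = 56797 < 85264 = 292² → obtuse
(97,125,104): 97²+104² = 20225 > 15625 = 125² → acute
1 of the 6 is right.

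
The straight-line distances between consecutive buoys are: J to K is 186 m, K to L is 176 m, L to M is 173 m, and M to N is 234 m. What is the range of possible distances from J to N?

0 ≤ JN ≤ 769 m

The maximum is all hops collinear in one direction: 186 + 176 + 173 + 234 = 769.
The longest hop is 234; the others sum to 535. Since 234 ≤ 535, the path can fold back on itself completely, so the minimum distance is 0.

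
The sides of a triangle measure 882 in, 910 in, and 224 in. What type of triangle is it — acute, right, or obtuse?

Compare the square of the longest side to the sum of squares of the other two: 224² + 882² = 828100 = 910².

right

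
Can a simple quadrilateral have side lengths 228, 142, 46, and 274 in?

Yes

A quadrilateral exists iff every side is shorter than the sum of the others — equivalently, the longest side is less than the sum of the rest.
Longest side 274 < 416 (sum of the remaining 3), so yes.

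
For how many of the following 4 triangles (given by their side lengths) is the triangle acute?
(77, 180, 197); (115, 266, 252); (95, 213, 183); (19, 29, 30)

(77,180,197): 77²+180² = 38329 < 38809 = 197² → obtuse
(115,266,252): 115²+252² = 76729 > 70756 = 266² → acute
(95,213,183): 95²+183² = 42514 < 45369 = 213² → obtuse
(19,29,30): 19²+29² = 1202 > 900 = 30² → acute
2 of the 4 are acute.

2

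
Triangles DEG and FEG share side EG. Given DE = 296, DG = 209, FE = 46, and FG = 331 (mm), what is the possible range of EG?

From triangle DEG: |296 − 209| < EG < 296 + 209, i.e. 87 < EG < 505.
From triangle FEG: 285 < EG < 377.
Both must hold, so EG lies in the intersection.

285 < EG < 377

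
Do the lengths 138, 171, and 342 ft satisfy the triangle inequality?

No

The longest side is 342, but the other two sum to only 309.
309 < 342, so the triangle inequality fails.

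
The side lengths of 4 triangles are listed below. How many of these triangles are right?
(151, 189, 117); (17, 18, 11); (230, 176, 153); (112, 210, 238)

1

(151,189,117): 117²+151² = 36490 > 35721 = 189² → acute
(17,18,11): 11²+17² = 410 > 324 = 18² → acute
(230,176,153): 153²+176² = 54385 > 52900 = 230² → acute
(112,210,238): 112²+210² = 56644 = 238² → right
1 of the 4 is right.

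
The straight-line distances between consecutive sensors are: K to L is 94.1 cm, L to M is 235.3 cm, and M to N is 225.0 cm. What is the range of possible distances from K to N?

The maximum is all hops collinear in one direction: 94.1 + 235.3 + 225.0 = 554.4.
The longest hop is 235.3; the others sum to 319.1. Since 235.3 ≤ 319.1, the path can fold back on itself completely, so the minimum distance is 0.

0 ≤ KN ≤ 554.4 cm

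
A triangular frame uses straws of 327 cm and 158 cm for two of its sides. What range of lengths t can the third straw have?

By the triangle inequality, t must be less than 327 + 158 = 485 and greater than |327 − 158| = 169.

169 < t < 485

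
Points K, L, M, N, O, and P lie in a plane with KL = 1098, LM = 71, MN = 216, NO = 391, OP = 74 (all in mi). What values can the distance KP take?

The maximum is all hops collinear in one direction: 1098 + 71 + 216 + 391 + 74 = 1850.
The longest hop is 1098; the others sum to 752. Folding the others back against it leaves at least 1098 − 752 = 346.

346 ≤ KP ≤ 1850 mi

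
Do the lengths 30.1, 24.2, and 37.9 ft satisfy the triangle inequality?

The longest side is 37.9, and the other two sum to 54.3.
Since 54.3 > 37.9, the triangle inequality holds.

Yes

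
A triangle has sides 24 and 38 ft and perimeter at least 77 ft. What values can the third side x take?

15 ≤ x < 62 ft

Triangle inequality alone gives 14 < x < 62.
The perimeter condition gives x ≥ 77 − 24 − 38 = 15.
Intersecting the two: 15 ≤ x < 62.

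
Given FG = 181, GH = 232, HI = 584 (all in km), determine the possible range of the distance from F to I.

171 ≤ FI ≤ 997 km

The maximum is all hops collinear in one direction: 181 + 232 + 584 = 997.
The longest hop is 584; the others sum to 413. Folding the others back against it leaves at least 584 − 413 = 171.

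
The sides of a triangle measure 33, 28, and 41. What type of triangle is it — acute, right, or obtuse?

acute

Compare the square of the longest side to the sum of squares of the other two: 28² + 33² = 1873 > 1681 = 41².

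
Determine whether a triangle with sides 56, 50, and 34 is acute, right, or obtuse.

Compare the square of the longest side to the sum of squares of the other two: 34² + 50² = 3656 > 3136 = 56².

acute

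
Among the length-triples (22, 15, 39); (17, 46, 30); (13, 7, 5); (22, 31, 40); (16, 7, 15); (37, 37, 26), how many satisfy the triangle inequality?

(15,22,39): 15+22 ≤ 39 → not valid
(17,30,46): 17+30 > 46 → valid
(5,7,13): 5+7 ≤ 13 → not valid
(22,31,40): 22+31 > 40 → valid
(7,15,16): 7+15 > 16 → valid
(26,37,37): 26+37 > 37 → valid
4 of the 6 triples form a triangle.

4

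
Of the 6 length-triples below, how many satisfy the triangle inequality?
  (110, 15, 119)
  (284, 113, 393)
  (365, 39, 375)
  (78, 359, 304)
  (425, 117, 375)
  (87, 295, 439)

(15,110,119): 15+110 > 119 → valid
(113,284,393): 113+284 > 393 → valid
(39,365,375): 39+365 > 375 → valid
(78,304,359): 78+304 > 359 → valid
(117,375,425): 117+375 > 425 → valid
(87,295,439): 87+295 ≤ 439 → not valid
5 of the 6 triples form a triangle.

5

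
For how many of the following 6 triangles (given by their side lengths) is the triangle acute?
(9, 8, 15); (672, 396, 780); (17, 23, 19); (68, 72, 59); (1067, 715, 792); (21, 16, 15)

3

(9,8,15): 8²+9² = 145 < 225 = 15² → obtuse
(672,396,780): 396²+672² = 608400 = 780² → right
(17,23,19): 17²+19² = 650 > 529 = 23² → acute
(68,72,59): 59²+68² = 8105 > 5184 = 72² → acute
(1067,715,792): 715²+792² = 1138489 = 1067² → right
(21,16,15): 15²+16² = 481 > 441 = 21² → acute
3 of the 6 are acute.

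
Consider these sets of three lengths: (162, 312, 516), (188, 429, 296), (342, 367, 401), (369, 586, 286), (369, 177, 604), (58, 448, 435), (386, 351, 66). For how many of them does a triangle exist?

5

(162,312,516): 162+312 ≤ 516 → not valid
(188,296,429): 188+296 > 429 → valid
(342,367,401): 342+367 > 401 → valid
(286,369,586): 286+369 > 586 → valid
(177,369,604): 177+369 ≤ 604 → not valid
(58,435,448): 58+435 > 448 → valid
(66,351,386): 66+351 > 386 → valid
5 of the 7 triples form a triangle.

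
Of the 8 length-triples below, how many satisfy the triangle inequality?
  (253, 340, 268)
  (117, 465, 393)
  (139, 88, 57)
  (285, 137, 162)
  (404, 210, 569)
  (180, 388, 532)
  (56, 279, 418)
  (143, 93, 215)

7

(253,268,340): 253+268 > 340 → valid
(117,393,465): 117+393 > 465 → valid
(57,88,139): 57+88 > 139 → valid
(137,162,285): 137+162 > 285 → valid
(210,404,569): 210+404 > 569 → valid
(180,388,532): 180+388 > 532 → valid
(56,279,418): 56+279 ≤ 418 → not valid
(93,143,215): 93+143 > 215 → valid
7 of the 8 triples form a triangle.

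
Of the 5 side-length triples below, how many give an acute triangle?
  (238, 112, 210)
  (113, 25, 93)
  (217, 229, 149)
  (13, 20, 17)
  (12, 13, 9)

(238,112,210): 112²+210² = 56644 = 238² → right
(113,25,93): 25²+93² = 9274 < 12769 = 113² → obtuse
(217,229,149): 149²+217² = 69290 > 52441 = 229² → acute
(13,20,17): 13²+17² = 458 > 400 = 20² → acute
(12,13,9): 9²+12² = 225 > 169 = 13² → acute
3 of the 5 are acute.

3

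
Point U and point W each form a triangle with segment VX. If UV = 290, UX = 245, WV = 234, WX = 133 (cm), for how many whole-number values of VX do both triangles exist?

From triangle UVX: 45 < VX < 535.
From triangle WVX: 101 < VX < 367.
Intersection: 101 < VX < 367, so integers 102 through 366: 265 values.

265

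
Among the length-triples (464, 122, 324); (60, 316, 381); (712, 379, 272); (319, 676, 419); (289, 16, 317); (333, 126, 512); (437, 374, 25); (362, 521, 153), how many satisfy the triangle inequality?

(122,324,464): 122+324 ≤ 464 → not valid
(60,316,381): 60+316 ≤ 381 → not valid
(272,379,712): 272+379 ≤ 712 → not valid
(319,419,676): 319+419 > 676 → valid
(16,289,317): 16+289 ≤ 317 → not valid
(126,333,512): 126+333 ≤ 512 → not valid
(25,374,437): 25+374 ≤ 437 → not valid
(153,362,521): 153+362 ≤ 521 → not valid
1 of the 8 triples forms a triangle.

1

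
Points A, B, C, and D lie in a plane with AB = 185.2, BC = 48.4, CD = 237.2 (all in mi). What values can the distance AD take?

3.6 ≤ AD ≤ 470.8 mi

The maximum is all hops collinear in one direction: 185.2 + 48.4 + 237.2 = 470.8.
The longest hop is 237.2; the others sum to 233.6. Folding the others back against it leaves at least 237.2 − 233.6 = 3.6.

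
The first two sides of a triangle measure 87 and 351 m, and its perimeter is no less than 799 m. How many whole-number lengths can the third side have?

Triangle inequality: 264 < x < 438. Perimeter ≥ 799 gives x ≥ 799 − 87 − 351 = 361.
So 361 ≤ x < 438; integers 361 through 437: 77 values.

77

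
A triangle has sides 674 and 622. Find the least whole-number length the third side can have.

53

The third side must be strictly greater than |674 − 622| = 52.
The smallest integer above 52 is 53.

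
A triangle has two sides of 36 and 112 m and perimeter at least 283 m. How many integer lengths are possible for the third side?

Triangle inequality: 76 < x < 148. Perimeter ≥ 283 gives x ≥ 283 − 36 − 112 = 135.
So 135 ≤ x < 148; integers 135 through 147: 13 values.

13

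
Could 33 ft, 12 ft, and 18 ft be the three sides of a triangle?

No

The longest side is 33, but the other two sum to only 30.
30 < 33, so the triangle inequality fails.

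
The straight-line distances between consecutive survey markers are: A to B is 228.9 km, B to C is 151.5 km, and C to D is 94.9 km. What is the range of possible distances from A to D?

0 ≤ AD ≤ 475.3 km

The maximum is all hops collinear in one direction: 228.9 + 151.5 + 94.9 = 475.3.
The longest hop is 228.9; the others sum to 246.4. Since 228.9 ≤ 246.4, the path can fold back on itself completely, so the minimum distance is 0.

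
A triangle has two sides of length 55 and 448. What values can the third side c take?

393 < c < 503

By the triangle inequality, c must be less than 55 + 448 = 503 and greater than |55 − 448| = 393.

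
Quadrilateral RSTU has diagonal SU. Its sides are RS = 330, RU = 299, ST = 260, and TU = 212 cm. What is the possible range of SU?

48 < SU < 472

From triangle RSU: |330 − 299| < SU < 330 + 299, i.e. 31 < SU < 629.
From triangle TSU: 48 < SU < 472.
Both must hold, so SU lies in the intersection.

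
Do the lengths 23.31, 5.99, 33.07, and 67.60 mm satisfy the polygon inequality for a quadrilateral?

No

For a quadrilateral, each side must be shorter than the sum of the others.
Here the longest side is 67.60, but the remaining 3 sides sum to only 62.37.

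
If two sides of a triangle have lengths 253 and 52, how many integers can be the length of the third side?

The third side lies in the open interval (201, 305).
Integers from 202 to 304 inclusive: 304 − 202 + 1 = 103.

103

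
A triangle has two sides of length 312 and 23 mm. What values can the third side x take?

By the triangle inequality, x must be less than 312 + 23 = 335 and greater than |312 − 23| = 289.

289 < x < 335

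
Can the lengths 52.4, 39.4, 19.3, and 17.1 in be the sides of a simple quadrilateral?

A quadrilateral exists iff every side is shorter than the sum of the others — equivalently, the longest side is less than the sum of the rest.
Longest side 52.4 < 75.8 (sum of the remaining 3), so yes.

Yes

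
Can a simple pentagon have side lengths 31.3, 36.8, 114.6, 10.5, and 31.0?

For a pentagon, each side must be shorter than the sum of the others.
Here the longest side is 114.6, but the remaining 4 sides sum to only 109.6.

No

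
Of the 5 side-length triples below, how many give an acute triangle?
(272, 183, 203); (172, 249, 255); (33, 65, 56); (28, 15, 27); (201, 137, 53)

(272,183,203): 183²+203² = 74698 > 73984 = 272² → acute
(172,249,255): 172²+249² = 91585 > 65025 = 255² → acute
(33,65,56): 33²+56² = 4225 = 65² → right
(28,15,27): 15²+27² = 954 > 784 = 28² → acute
(201,137,53): 53+137 ≤ 201, not a triangle
3 of the 5 are acute.

3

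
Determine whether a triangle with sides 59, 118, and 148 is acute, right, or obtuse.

Compare the square of the longest side to the sum of squares of the other two: 59² + 118² = 17405 < 21904 = 148².

obtuse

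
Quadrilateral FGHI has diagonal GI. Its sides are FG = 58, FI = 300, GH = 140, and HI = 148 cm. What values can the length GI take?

242 < GI < 288

From triangle FGI: |58 − 300| < GI < 58 + 300, i.e. 242 < GI < 358.
From triangle HGI: 8 < GI < 288.
Both must hold, so GI lies in the intersection.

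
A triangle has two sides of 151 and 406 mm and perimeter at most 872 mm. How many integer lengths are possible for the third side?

60

Triangle inequality: 255 < x < 557. Perimeter ≤ 872 gives x ≤ 872 − 151 − 406 = 315.
So 255 < x ≤ 315; integers 256 through 315: 60 values.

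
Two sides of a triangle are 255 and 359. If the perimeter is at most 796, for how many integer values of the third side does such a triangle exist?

Triangle inequality: 104 < x < 614. Perimeter ≤ 796 gives x ≤ 796 − 255 − 359 = 182.
So 104 < x ≤ 182; integers 105 through 182: 78 values.

78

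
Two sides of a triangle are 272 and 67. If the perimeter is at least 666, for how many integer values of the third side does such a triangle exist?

Triangle inequality: 205 < x < 339. Perimeter ≥ 666 gives x ≥ 666 − 272 − 67 = 327.
So 327 ≤ x < 339; integers 327 through 338: 12 values.

12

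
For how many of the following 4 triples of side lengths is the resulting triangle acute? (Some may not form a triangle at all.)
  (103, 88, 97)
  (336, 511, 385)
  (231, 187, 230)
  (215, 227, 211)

3

(103,88,97): 88²+97² = 17153 > 10609 = 103² → acute
(336,511,385): 336²+385² = 261121 = 511² → right
(231,187,230): 187²+230² = 87869 > 53361 = 231² → acute
(215,227,211): 211²+215² = 90746 > 51529 = 227² → acute
3 of the 4 are acute.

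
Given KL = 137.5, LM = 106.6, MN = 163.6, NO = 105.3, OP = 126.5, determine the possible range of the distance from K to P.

0 ≤ KP ≤ 639.5

The maximum is all hops collinear in one direction: 137.5 + 106.6 + 163.6 + 105.3 + 126.5 = 639.5.
The longest hop is 163.6; the others sum to 475.9. Since 163.6 ≤ 475.9, the path can fold back on itself completely, so the minimum distance is 0.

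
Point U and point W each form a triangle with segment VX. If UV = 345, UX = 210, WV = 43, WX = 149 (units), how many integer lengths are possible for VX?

From triangle UVX: 135 < VX < 555.
From triangle WVX: 106 < VX < 192.
Intersection: 135 < VX < 192, so integers 136 through 191: 56 values.

56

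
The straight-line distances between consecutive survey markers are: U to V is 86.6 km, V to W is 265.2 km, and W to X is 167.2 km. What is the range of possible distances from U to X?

The maximum is all hops collinear in one direction: 86.6 + 265.2 + 167.2 = 519.0.
The longest hop is 265.2; the others sum to 253.8. Folding the others back against it leaves at least 265.2 − 253.8 = 11.4.

11.4 ≤ UX ≤ 519.0 km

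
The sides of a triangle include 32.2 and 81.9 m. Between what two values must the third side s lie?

By the triangle inequality, s must be less than 32.2 + 81.9 = 114.1 and greater than |32.2 − 81.9| = 49.7.

49.7 < s < 114.1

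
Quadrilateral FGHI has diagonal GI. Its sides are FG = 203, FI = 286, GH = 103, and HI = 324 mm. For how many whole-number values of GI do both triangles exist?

From triangle FGI: 83 < GI < 489.
From triangle HGI: 221 < GI < 427.
Intersection: 221 < GI < 427, so integers 222 through 426: 205 values.

205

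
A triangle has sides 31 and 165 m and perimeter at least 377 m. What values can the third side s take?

Triangle inequality alone gives 134 < s < 196.
The perimeter condition gives s ≥ 377 − 31 − 165 = 181.
Intersecting the two: 181 ≤ s < 196.

181 ≤ s < 196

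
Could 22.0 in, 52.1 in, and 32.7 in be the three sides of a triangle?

The longest side is 52.1, and the other two sum to 54.7.
Since 54.7 > 52.1, the triangle inequality holds.

Yes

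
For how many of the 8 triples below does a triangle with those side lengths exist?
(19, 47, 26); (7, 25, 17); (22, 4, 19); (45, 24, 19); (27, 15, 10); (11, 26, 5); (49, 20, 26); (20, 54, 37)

(19,26,47): 19+26 ≤ 47 → not valid
(7,17,25): 7+17 ≤ 25 → not valid
(4,19,22): 4+19 > 22 → valid
(19,24,45): 19+24 ≤ 45 → not valid
(10,15,27): 10+15 ≤ 27 → not valid
(5,11,26): 5+11 ≤ 26 → not valid
(20,26,49): 20+26 ≤ 49 → not valid
(20,37,54): 20+37 > 54 → valid
2 of the 8 triples form a triangle.

2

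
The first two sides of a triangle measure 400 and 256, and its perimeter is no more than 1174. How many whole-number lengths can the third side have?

374

Triangle inequality: 144 < x < 656. Perimeter ≤ 1174 gives x ≤ 1174 − 400 − 256 = 518.
So 144 < x ≤ 518; integers 145 through 518: 374 values.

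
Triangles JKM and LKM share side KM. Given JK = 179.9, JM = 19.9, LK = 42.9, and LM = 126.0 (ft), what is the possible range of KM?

160.0 < KM < 168.9

From triangle JKM: |179.9 − 19.9| < KM < 179.9 + 19.9, i.e. 160.0 < KM < 199.8.
From triangle LKM: 83.1 < KM < 168.9.
Both must hold, so KM lies in the intersection.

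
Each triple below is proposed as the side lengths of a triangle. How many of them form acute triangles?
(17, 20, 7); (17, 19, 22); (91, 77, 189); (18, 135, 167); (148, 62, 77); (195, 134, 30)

1

(17,20,7): 7²+17² = 338 < 400 = 20² → obtuse
(17,19,22): 17²+19² = 650 > 484 = 22² → acute
(91,77,189): 77+91 ≤ 189, not a triangle
(18,135,167): 18+135 ≤ 167, not a triangle
(148,62,77): 62+77 ≤ 148, not a triangle
(195,134,30): 30+134 ≤ 195, not a triangle
1 of the 6 is acute.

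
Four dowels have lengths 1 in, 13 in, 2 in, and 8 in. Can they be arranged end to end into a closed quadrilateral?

For a quadrilateral, each side must be shorter than the sum of the others.
Here the longest side is 13, but the remaining 3 sides sum to only 11.

No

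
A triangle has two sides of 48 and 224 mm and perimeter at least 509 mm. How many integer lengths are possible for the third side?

Triangle inequality: 176 < x < 272. Perimeter ≥ 509 gives x ≥ 509 − 48 − 224 = 237.
So 237 ≤ x < 272; integers 237 through 271: 35 values.

35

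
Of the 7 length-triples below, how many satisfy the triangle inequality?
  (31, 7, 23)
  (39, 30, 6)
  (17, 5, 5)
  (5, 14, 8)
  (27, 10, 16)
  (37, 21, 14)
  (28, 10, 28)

1

(7,23,31): 7+23 ≤ 31 → not valid
(6,30,39): 6+30 ≤ 39 → not valid
(5,5,17): 5+5 ≤ 17 → not valid
(5,8,14): 5+8 ≤ 14 → not valid
(10,16,27): 10+16 ≤ 27 → not valid
(14,21,37): 14+21 ≤ 37 → not valid
(10,28,28): 10+28 > 28 → valid
1 of the 7 triples forms a triangle.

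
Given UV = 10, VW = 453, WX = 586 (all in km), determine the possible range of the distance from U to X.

123 ≤ UX ≤ 1049 km

The maximum is all hops collinear in one direction: 10 + 453 + 586 = 1049.
The longest hop is 586; the others sum to 463. Folding the others back against it leaves at least 586 − 463 = 123.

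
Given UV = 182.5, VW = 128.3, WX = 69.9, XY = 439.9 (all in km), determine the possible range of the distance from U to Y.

59.2 ≤ UY ≤ 820.6 km

The maximum is all hops collinear in one direction: 182.5 + 128.3 + 69.9 + 439.9 = 820.6.
The longest hop is 439.9; the others sum to 380.7. Folding the others back against it leaves at least 439.9 − 380.7 = 59.2.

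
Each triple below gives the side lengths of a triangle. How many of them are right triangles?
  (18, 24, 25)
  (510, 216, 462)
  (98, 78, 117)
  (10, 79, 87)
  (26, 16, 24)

(18,24,25): 18²+24² = 900 > 625 = 25² → acute
(510,216,462): 216²+462² = 260100 = 510² → right
(98,78,117): 78²+98² = 15688 > 13689 = 117² → acute
(10,79,87): 10²+79² = 6341 < 7569 = 87² → obtuse
(26,16,24): 16²+24² = 832 > 676 = 26² → acute
1 of the 5 is right.

1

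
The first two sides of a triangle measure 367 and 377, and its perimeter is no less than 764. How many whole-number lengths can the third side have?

724

Triangle inequality: 10 < x < 744. Perimeter ≥ 764 gives x ≥ 764 − 367 − 377 = 20.
So 20 ≤ x < 744; integers 20 through 743: 724 values.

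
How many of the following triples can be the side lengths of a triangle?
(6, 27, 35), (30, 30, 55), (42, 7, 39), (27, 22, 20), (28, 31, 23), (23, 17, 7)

5

(6,27,35): 6+27 ≤ 35 → not valid
(30,30,55): 30+30 > 55 → valid
(7,39,42): 7+39 > 42 → valid
(20,22,27): 20+22 > 27 → valid
(23,28,31): 23+28 > 31 → valid
(7,17,23): 7+17 > 23 → valid
5 of the 6 triples form a triangle.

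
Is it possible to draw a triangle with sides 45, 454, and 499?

The two shorter sides sum to 499, exactly equal to the longest side 499.
That gives only a degenerate (flat) triangle — the inequality must be strict.

No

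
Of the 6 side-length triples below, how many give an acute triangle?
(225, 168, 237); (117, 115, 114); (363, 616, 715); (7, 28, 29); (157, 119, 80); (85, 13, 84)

2

(225,168,237): 168²+225² = 78849 > 56169 = 237² → acute
(117,115,114): 114²+115² = 26221 > 13689 = 117² → acute
(363,616,715): 363²+616² = 511225 = 715² → right
(7,28,29): 7²+28² = 833 < 841 = 29² → obtuse
(157,119,80): 80²+119² = 20561 < 24649 = 157² → obtuse
(85,13,84): 13²+84² = 7225 = 85² → right
2 of the 6 are acute.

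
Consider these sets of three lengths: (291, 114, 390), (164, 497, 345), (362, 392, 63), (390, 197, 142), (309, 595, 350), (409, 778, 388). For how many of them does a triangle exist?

(114,291,390): 114+291 > 390 → valid
(164,345,497): 164+345 > 497 → valid
(63,362,392): 63+362 > 392 → valid
(142,197,390): 142+197 ≤ 390 → not valid
(309,350,595): 309+350 > 595 → valid
(388,409,778): 388+409 > 778 → valid
5 of the 6 triples form a triangle.

5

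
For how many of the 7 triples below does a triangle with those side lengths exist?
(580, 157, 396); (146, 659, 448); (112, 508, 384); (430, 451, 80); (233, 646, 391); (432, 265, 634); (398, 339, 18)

(157,396,580): 157+396 ≤ 580 → not valid
(146,448,659): 146+448 ≤ 659 → not valid
(112,384,508): 112+384 ≤ 508 → not valid
(80,430,451): 80+430 > 451 → valid
(233,391,646): 233+391 ≤ 646 → not valid
(265,432,634): 265+432 > 634 → valid
(18,339,398): 18+339 ≤ 398 → not valid
2 of the 7 triples form a triangle.

2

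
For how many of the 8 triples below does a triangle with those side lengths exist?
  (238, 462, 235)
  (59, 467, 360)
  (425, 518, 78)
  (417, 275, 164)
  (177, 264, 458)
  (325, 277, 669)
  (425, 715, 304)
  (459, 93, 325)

3

(235,238,462): 235+238 > 462 → valid
(59,360,467): 59+360 ≤ 467 → not valid
(78,425,518): 78+425 ≤ 518 → not valid
(164,275,417): 164+275 > 417 → valid
(177,264,458): 177+264 ≤ 458 → not valid
(277,325,669): 277+325 ≤ 669 → not valid
(304,425,715): 304+425 > 715 → valid
(93,325,459): 93+325 ≤ 459 → not valid
3 of the 8 triples form a triangle.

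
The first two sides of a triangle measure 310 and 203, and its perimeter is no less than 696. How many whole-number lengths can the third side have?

Triangle inequality: 107 < x < 513. Perimeter ≥ 696 gives x ≥ 696 − 310 − 203 = 183.
So 183 ≤ x < 513; integers 183 through 512: 330 values.

330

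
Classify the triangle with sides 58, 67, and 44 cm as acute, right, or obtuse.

acute

Compare the square of the longest side to the sum of squares of the other two: 44² + 58² = 5300 > 4489 = 67².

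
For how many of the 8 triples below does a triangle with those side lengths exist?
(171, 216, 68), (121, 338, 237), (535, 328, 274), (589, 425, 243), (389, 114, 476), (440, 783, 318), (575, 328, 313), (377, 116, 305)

7

(68,171,216): 68+171 > 216 → valid
(121,237,338): 121+237 > 338 → valid
(274,328,535): 274+328 > 535 → valid
(243,425,589): 243+425 > 589 → valid
(114,389,476): 114+389 > 476 → valid
(318,440,783): 318+440 ≤ 783 → not valid
(313,328,575): 313+328 > 575 → valid
(116,305,377): 116+305 > 377 → valid
7 of the 8 triples form a triangle.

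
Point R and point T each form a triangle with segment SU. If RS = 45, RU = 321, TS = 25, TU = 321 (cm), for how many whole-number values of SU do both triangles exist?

49

From triangle RSU: 276 < SU < 366.
From triangle TSU: 296 < SU < 346.
Intersection: 296 < SU < 346, so integers 297 through 345: 49 values.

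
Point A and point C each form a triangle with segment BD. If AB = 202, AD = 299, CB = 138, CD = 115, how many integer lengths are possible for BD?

155

From triangle ABD: 97 < BD < 501.
From triangle CBD: 23 < BD < 253.
Intersection: 97 < BD < 253, so integers 98 through 252: 155 values.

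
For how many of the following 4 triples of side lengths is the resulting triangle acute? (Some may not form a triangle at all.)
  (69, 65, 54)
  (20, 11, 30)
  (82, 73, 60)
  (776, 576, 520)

(69,65,54): 54²+65² = 7141 > 4761 = 69² → acute
(20,11,30): 11²+20² = 521 < 900 = 30² → obtuse
(82,73,60): 60²+73² = 8929 > 6724 = 82² → acute
(776,576,520): 520²+576² = 602176 = 776² → right
2 of the 4 are acute.

2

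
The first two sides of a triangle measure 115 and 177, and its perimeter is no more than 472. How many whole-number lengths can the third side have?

118

Triangle inequality: 62 < x < 292. Perimeter ≤ 472 gives x ≤ 472 − 115 − 177 = 180.
So 62 < x ≤ 180; integers 63 through 180: 118 values.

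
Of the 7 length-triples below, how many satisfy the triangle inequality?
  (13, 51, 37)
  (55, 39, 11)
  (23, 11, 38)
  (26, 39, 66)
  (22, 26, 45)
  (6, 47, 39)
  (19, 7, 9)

(13,37,51): 13+37 ≤ 51 → not valid
(11,39,55): 11+39 ≤ 55 → not valid
(11,23,38): 11+23 ≤ 38 → not valid
(26,39,66): 26+39 ≤ 66 → not valid
(22,26,45): 22+26 > 45 → valid
(6,39,47): 6+39 ≤ 47 → not valid
(7,9,19): 7+9 ≤ 19 → not valid
1 of the 7 triples forms a triangle.

1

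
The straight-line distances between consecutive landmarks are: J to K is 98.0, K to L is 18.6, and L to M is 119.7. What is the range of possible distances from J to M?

The maximum is all hops collinear in one direction: 98.0 + 18.6 + 119.7 = 236.3.
The longest hop is 119.7; the others sum to 116.6. Folding the others back against it leaves at least 119.7 − 116.6 = 3.1.

3.1 ≤ JM ≤ 236.3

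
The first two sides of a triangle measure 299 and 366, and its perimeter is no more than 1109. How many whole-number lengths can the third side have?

Triangle inequality: 67 < x < 665. Perimeter ≤ 1109 gives x ≤ 1109 − 299 − 366 = 444.
So 67 < x ≤ 444; integers 68 through 444: 377 values.

377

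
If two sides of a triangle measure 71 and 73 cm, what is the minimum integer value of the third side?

3

The third side must be strictly greater than |71 − 73| = 2.
The smallest integer above 2 is 3.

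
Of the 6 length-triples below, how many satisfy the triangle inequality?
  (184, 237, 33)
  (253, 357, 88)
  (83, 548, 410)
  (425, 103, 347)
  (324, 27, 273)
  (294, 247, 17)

(33,184,237): 33+184 ≤ 237 → not valid
(88,253,357): 88+253 ≤ 357 → not valid
(83,410,548): 83+410 ≤ 548 → not valid
(103,347,425): 103+347 > 425 → valid
(27,273,324): 27+273 ≤ 324 → not valid
(17,247,294): 17+247 ≤ 294 → not valid
1 of the 6 triples forms a triangle.

1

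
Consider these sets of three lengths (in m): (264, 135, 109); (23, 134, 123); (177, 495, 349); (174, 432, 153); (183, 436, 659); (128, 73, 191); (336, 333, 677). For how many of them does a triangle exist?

3

(109,135,264): 109+135 ≤ 264 → not valid
(23,123,134): 23+123 > 134 → valid
(177,349,495): 177+349 > 495 → valid
(153,174,432): 153+174 ≤ 432 → not valid
(183,436,659): 183+436 ≤ 659 → not valid
(73,128,191): 73+128 > 191 → valid
(333,336,677): 333+336 ≤ 677 → not valid
3 of the 7 triples form a triangle.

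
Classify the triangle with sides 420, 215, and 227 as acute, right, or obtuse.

Compare the square of the longest side to the sum of squares of the other two: 215² + 227² = 97754 < 176400 = 420².

obtuse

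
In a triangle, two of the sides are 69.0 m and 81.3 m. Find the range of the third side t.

By the triangle inequality, t must be less than 69.0 + 81.3 = 150.3 and greater than |69.0 − 81.3| = 12.3.

12.3 < t < 150.3 (m)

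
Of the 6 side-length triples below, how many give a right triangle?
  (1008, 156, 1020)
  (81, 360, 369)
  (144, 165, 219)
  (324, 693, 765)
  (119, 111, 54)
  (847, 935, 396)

(1008,156,1020): 156²+1008² = 1040400 = 1020² → right
(81,360,369): 81²+360² = 136161 = 369² → right
(144,165,219): 144²+165² = 47961 = 219² → right
(324,693,765): 324²+693² = 585225 = 765² → right
(119,111,54): 54²+111² = 15237 > 14161 = 119² → acute
(847,935,396): 396²+847² = 874225 = 935² → right
5 of the 6 are right.

5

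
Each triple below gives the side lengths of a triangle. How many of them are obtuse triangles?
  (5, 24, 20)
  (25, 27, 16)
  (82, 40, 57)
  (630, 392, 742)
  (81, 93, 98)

2

(5,24,20): 5²+20² = 425 < 576 = 24² → obtuse
(25,27,16): 16²+25² = 881 > 729 = 27² → acute
(82,40,57): 40²+57² = 4849 < 6724 = 82² → obtuse
(630,392,742): 392²+630² = 550564 = 742² → right
(81,93,98): 81²+93² = 15210 > 9604 = 98² → acute
2 of the 5 are obtuse.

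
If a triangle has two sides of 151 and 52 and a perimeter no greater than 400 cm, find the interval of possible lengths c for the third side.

Triangle inequality alone gives 99 < c < 203.
The perimeter condition gives c ≤ 400 − 151 − 52 = 197.
Intersecting the two: 99 < c ≤ 197.

99 < c ≤ 197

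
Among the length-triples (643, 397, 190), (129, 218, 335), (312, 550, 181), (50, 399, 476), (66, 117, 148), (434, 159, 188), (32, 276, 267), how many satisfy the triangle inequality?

(190,397,643): 190+397 ≤ 643 → not valid
(129,218,335): 129+218 > 335 → valid
(181,312,550): 181+312 ≤ 550 → not valid
(50,399,476): 50+399 ≤ 476 → not valid
(66,117,148): 66+117 > 148 → valid
(159,188,434): 159+188 ≤ 434 → not valid
(32,267,276): 32+267 > 276 → valid
3 of the 7 triples form a triangle.

3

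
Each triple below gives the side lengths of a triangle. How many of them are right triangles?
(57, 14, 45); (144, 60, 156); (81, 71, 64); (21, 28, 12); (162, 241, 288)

(57,14,45): 14²+45² = 2221 < 3249 = 57² → obtuse
(144,60,156): 60²+144² = 24336 = 156² → right
(81,71,64): 64²+71² = 9137 > 6561 = 81² → acute
(21,28,12): 12²+21² = 585 < 784 = 28² → obtuse
(162,241,288): 162²+241² = 84325 > 82944 = 288² → acute
1 of the 5 is right.

1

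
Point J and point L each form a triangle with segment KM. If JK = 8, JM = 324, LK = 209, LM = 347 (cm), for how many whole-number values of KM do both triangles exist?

From triangle JKM: 316 < KM < 332.
From triangle LKM: 138 < KM < 556.
Intersection: 316 < KM < 332, so integers 317 through 331: 15 values.

15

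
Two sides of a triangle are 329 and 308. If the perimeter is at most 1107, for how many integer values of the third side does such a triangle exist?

449

Triangle inequality: 21 < x < 637. Perimeter ≤ 1107 gives x ≤ 1107 − 329 − 308 = 470.
So 21 < x ≤ 470; integers 22 through 470: 449 values.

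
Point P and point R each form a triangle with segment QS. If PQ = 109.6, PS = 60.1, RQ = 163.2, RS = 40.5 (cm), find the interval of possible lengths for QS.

From triangle PQS: |109.6 − 60.1| < QS < 109.6 + 60.1, i.e. 49.5 < QS < 169.7.
From triangle RQS: 122.7 < QS < 203.7.
Both must hold, so QS lies in the intersection.

122.7 < QS < 169.7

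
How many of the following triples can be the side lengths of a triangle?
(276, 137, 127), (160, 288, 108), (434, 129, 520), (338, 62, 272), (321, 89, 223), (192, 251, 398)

(127,137,276): 127+137 ≤ 276 → not valid
(108,160,288): 108+160 ≤ 288 → not valid
(129,434,520): 129+434 > 520 → valid
(62,272,338): 62+272 ≤ 338 → not valid
(89,223,321): 89+223 ≤ 321 → not valid
(192,251,398): 192+251 > 398 → valid
2 of the 6 triples form a triangle.

2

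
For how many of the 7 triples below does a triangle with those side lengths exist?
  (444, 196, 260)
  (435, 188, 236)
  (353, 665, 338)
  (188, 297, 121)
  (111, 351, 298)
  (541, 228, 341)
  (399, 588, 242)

6

(196,260,444): 196+260 > 444 → valid
(188,236,435): 188+236 ≤ 435 → not valid
(338,353,665): 338+353 > 665 → valid
(121,188,297): 121+188 > 297 → valid
(111,298,351): 111+298 > 351 → valid
(228,341,541): 228+341 > 541 → valid
(242,399,588): 242+399 > 588 → valid
6 of the 7 triples form a triangle.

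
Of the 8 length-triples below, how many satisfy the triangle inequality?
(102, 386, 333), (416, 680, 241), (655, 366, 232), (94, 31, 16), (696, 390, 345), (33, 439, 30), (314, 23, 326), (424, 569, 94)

(102,333,386): 102+333 > 386 → valid
(241,416,680): 241+416 ≤ 680 → not valid
(232,366,655): 232+366 ≤ 655 → not valid
(16,31,94): 16+31 ≤ 94 → not valid
(345,390,696): 345+390 > 696 → valid
(30,33,439): 30+33 ≤ 439 → not valid
(23,314,326): 23+314 > 326 → valid
(94,424,569): 94+424 ≤ 569 → not valid
3 of the 8 triples form a triangle.

3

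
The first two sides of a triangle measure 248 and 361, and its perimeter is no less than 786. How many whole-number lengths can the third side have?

432

Triangle inequality: 113 < x < 609. Perimeter ≥ 786 gives x ≥ 786 − 248 − 361 = 177.
So 177 ≤ x < 609; integers 177 through 608: 432 values.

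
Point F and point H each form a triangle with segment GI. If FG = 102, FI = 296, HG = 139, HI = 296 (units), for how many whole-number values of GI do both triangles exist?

203

From triangle FGI: 194 < GI < 398.
From triangle HGI: 157 < GI < 435.
Intersection: 194 < GI < 398, so integers 195 through 397: 203 values.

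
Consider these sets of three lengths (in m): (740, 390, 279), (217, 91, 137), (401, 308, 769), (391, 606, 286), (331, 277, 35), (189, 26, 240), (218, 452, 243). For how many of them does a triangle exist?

3

(279,390,740): 279+390 ≤ 740 → not valid
(91,137,217): 91+137 > 217 → valid
(308,401,769): 308+401 ≤ 769 → not valid
(286,391,606): 286+391 > 606 → valid
(35,277,331): 35+277 ≤ 331 → not valid
(26,189,240): 26+189 ≤ 240 → not valid
(218,243,452): 218+243 > 452 → valid
3 of the 7 triples form a triangle.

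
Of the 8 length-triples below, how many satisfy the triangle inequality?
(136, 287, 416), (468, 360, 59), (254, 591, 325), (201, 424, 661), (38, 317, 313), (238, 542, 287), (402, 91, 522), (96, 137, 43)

3

(136,287,416): 136+287 > 416 → valid
(59,360,468): 59+360 ≤ 468 → not valid
(254,325,591): 254+325 ≤ 591 → not valid
(201,424,661): 201+424 ≤ 661 → not valid
(38,313,317): 38+313 > 317 → valid
(238,287,542): 238+287 ≤ 542 → not valid
(91,402,522): 91+402 ≤ 522 → not valid
(43,96,137): 43+96 > 137 → valid
3 of the 8 triples form a triangle.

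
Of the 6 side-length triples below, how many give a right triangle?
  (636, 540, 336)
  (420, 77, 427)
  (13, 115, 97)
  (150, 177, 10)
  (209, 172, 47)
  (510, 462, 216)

3

(636,540,336): 336²+540² = 404496 = 636² → right
(420,77,427): 77²+420² = 182329 = 427² → right
(13,115,97): 13+97 ≤ 115, not a triangle
(150,177,10): 10+150 ≤ 177, not a triangle
(209,172,47): 47²+172² = 31793 < 43681 = 209² → obtuse
(510,462,216): 216²+462² = 260100 = 510² → right
3 of the 6 are right.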